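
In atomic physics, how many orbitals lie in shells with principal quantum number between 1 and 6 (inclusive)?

91

Shell n has n² orbitals: 1²=1 + 2²=4 + 3²=9 + 4²=16 + 5²=25 + 6²=36 = 91 orbitals.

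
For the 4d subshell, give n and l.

n = 4, l = 2

The leading integer gives n = 4; the letter 'd' means l = 2.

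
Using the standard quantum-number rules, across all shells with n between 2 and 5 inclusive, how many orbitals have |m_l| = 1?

Treat each shell separately and count matching orbitals:
n=2 → 2; n=3 → 4; n=4 → 6; n=5 → 8.
Total orbitals: 2 + 4 + 6 + 8 = 20.

20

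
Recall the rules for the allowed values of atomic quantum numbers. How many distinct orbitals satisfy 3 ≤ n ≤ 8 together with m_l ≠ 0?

166

Go shell by shell, enumerating (l, m_l) with m_l ≠ 0:
n=3 → 6; n=4 → 12; n=5 → 20; n=6 → 30; n=7 → 42; n=8 → 56.
Total orbitals: 6 + 12 + 20 + 30 + 42 + 56 = 166.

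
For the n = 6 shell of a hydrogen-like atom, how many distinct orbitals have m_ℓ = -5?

1

The n = 6 shell has ℓ = 0 through 5; check each.
Per ℓ-value: ℓ=5 → 1.
Total orbitals: 1.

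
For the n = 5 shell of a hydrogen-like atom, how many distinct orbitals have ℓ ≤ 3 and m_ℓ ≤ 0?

Go through ℓ = 0, …, 4 (the values permitted for n = 5).
Contributions: ℓ=0 → 1; ℓ=1 → 2; ℓ=2 → 3; ℓ=3 → 4.
Total orbitals: 1 + 2 + 3 + 4 = 10.

10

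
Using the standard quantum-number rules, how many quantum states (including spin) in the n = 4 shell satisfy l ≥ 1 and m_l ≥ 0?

18

The n = 4 shell has l = 0 through 3; check each.
The (l, m_l) pairs meeting l ≥ 1 and m_l ≥ 0 give: l=1 → 2; l=2 → 3; l=3 → 4.
Orbitals: 2 + 3 + 4 = 9. Each orbital carries two spin states, so 9 × 2 = 18 states.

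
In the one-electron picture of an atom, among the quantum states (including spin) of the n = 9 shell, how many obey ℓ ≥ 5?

112

Contributions: ℓ=5 → 11; ℓ=6 → 13; ℓ=7 → 15; ℓ=8 → 17.
Orbitals: 11 + 13 + 15 + 17 = 56. Each orbital carries two spin states, so 56 × 2 = 112 states.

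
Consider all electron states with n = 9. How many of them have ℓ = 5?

22

The (ℓ, m_ℓ) pairs meeting ℓ = 5 give: ℓ=5 → 11.
Orbitals: 11. Each orbital carries two spin states, so 11 × 2 = 22 states.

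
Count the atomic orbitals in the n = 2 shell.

The n = 2 shell contains n² = 2² = 4 orbitals.

4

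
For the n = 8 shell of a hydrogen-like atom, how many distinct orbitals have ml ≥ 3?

15

The n = 8 shell has l = 0 through 7; check each.
Contributions: l=3 → 1; l=4 → 2; l=5 → 3; l=6 → 4; l=7 → 5.
Total orbitals: 1 + 2 + 3 + 4 + 5 = 15.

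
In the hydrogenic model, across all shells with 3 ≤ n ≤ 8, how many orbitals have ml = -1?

27

Count contributing orbitals for each principal shell:
n=3 → 2; n=4 → 3; n=5 → 4; n=6 → 5; n=7 → 6; n=8 → 7.
Total orbitals: 2 + 3 + 4 + 5 + 6 + 7 = 27.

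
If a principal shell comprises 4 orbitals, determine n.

n² = 4 ⇒ n = 2.

n = 2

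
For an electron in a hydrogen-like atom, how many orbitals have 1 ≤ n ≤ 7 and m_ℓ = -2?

15

For each n in the range, tally the orbitals obeying m_ℓ = -2:
n=3 → 1; n=4 → 2; n=5 → 3; n=6 → 4; n=7 → 5.
Total orbitals: 1 + 2 + 3 + 4 + 5 = 15.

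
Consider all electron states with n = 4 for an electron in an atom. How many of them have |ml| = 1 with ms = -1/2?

6

The (l, ml) pairs meeting |ml| = 1 give: l=1 → 2; l=2 → 2; l=3 → 2.
Orbitals: 2 + 2 + 2 = 6. With ms fixed to a single value there is one state per orbital, giving 6 states.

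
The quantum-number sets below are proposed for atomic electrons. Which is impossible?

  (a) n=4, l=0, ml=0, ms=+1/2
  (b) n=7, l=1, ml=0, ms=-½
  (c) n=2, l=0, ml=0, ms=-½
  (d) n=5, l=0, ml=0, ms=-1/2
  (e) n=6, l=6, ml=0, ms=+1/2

(e)

(e) has l = 6 ≥ n = 6, violating 0 ≤ l ≤ n−1.
The remaining sets (a), (b), (c), (d) satisfy all four rules.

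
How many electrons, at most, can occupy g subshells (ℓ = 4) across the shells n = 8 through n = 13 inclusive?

108

A g subshell (ℓ = 4) exists for every n ≥ 5, so shells n = 8, 9, 10, 11, 12, 13 each contribute one — 6 subshells.
Since each g subshell holds 2(2·4+1) = 18 electrons, the total is 6 × 18 = 108.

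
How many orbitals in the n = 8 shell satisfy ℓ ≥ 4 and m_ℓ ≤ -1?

22

The n = 8 shell has ℓ = 0 through 7; check each.
Contributions: ℓ=4 → 4; ℓ=5 → 5; ℓ=6 → 6; ℓ=7 → 7.
Total orbitals: 4 + 5 + 6 + 7 = 22.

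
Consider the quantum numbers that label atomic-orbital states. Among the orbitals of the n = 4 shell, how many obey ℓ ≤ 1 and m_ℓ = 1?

1

With n = 4 the allowed ℓ are 0, 1, …, 3.
The (ℓ, m_ℓ) pairs meeting ℓ ≤ 1 and m_ℓ = 1 give: ℓ=1 → 1.
Total orbitals: 1.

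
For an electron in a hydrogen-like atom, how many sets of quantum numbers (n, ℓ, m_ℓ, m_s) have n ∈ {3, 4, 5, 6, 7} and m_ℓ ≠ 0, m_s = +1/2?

For each n in the range, tally the orbitals obeying m_ℓ ≠ 0:
n=3 → 6; n=4 → 12; n=5 → 20; n=6 → 30; n=7 → 42.
Orbitals: 6 + 12 + 20 + 30 + 42 = 110. With m_s fixed to +1/2 there is one state per orbital, so 110 states.

110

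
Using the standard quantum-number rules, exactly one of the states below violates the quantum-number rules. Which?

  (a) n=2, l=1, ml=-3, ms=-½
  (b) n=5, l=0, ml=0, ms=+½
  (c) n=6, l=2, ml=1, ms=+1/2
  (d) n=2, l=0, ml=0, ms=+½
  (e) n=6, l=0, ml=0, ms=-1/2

(a) has |ml| = 3 > l = 1, violating −l ≤ ml ≤ l.
The remaining sets (b), (c), (d), (e) satisfy all four rules.

(a)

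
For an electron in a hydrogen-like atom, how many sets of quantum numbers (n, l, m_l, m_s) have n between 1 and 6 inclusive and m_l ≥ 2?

40

Work shell by shell — for each n, count the (l, m_l) pairs that satisfy m_l ≥ 2:
n=3 → 1; n=4 → 3; n=5 → 6; n=6 → 10.
Orbitals: 1 + 3 + 6 + 10 = 20. Including both spin states (m_s = ±1/2) gives 2 × 20 = 40 states.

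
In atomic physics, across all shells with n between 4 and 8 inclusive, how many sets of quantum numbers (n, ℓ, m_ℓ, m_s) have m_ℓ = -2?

40

Go shell by shell, enumerating (ℓ, m_ℓ) with m_ℓ = -2:
n=4 → 2; n=5 → 3; n=6 → 4; n=7 → 5; n=8 → 6.
Orbitals: 2 + 3 + 4 + 5 + 6 = 20. Including both spin states (m_s = ±1/2) gives 2 × 20 = 40 states.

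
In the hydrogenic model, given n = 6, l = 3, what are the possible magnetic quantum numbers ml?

-3, -2, -1, 0, 1, 2, 3

ml takes every integer from −l to +l. With l = 3 that gives the 7 values -3, -2, -1, 0, 1, 2, 3.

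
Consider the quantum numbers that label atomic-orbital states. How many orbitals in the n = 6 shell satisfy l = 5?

11

Go through l = 0, …, 5 (the values permitted for n = 6).
Contributions: l=5 → 11.
Total orbitals: 11.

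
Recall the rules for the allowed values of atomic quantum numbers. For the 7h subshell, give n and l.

n = 7, l = 5

The leading integer gives n = 7; the letter 'h' means l = 5.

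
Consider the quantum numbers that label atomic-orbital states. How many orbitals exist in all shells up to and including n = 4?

30

Total orbitals = 1² + 2² + 3² + 4² = 30.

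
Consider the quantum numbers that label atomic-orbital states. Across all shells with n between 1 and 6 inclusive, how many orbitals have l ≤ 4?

80

For each n in the range, tally the orbitals obeying l ≤ 4:
n=1 → 1; n=2 → 4; n=3 → 9; n=4 → 16; n=5 → 25; n=6 → 25.
Total orbitals: 1 + 4 + 9 + 16 + 25 + 25 = 80.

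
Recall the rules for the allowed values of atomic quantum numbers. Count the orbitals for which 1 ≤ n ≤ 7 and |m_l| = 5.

6

Count contributing orbitals for each principal shell:
n=6 → 2; n=7 → 4.
Total orbitals: 2 + 4 = 6.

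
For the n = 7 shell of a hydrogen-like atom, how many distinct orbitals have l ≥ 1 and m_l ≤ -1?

For n = 7, l ranges over 0 … 6.
Per l-value: l=1 → 1; l=2 → 2; l=3 → 3; l=4 → 4; l=5 → 5; l=6 → 6.
Total orbitals: 1 + 2 + 3 + 4 + 5 + 6 = 21.

21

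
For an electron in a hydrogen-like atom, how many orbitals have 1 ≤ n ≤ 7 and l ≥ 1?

133

Work shell by shell — for each n, count the (l, m_l) pairs that satisfy l ≥ 1:
n=2 → 3; n=3 → 8; n=4 → 15; n=5 → 24; n=6 → 35; n=7 → 48.
Total orbitals: 3 + 8 + 15 + 24 + 35 + 48 = 133.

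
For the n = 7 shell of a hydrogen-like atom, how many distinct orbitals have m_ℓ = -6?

1

The (ℓ, m_ℓ) pairs meeting m_ℓ = -6 give: ℓ=6 → 1.
Total orbitals: 1.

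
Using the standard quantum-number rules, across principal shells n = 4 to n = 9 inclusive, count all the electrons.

542

Shell n has n² orbitals: 4²=16 + 5²=25 + 6²=36 + 7²=49 + 8²=64 + 9²=81 = 271 orbitals.
Two spin states per orbital: 2 × 271 = 542 electrons.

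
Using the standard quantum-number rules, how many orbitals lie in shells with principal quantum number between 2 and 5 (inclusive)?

54

Shell n has n² orbitals: 2²=4 + 3²=9 + 4²=16 + 5²=25 = 54 orbitals.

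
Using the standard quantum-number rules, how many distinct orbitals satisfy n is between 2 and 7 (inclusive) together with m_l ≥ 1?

56

For each n in the range, tally the orbitals obeying m_l ≥ 1:
n=2 → 1; n=3 → 3; n=4 → 6; n=5 → 10; n=6 → 15; n=7 → 21.
Total orbitals: 1 + 3 + 6 + 10 + 15 + 21 = 56.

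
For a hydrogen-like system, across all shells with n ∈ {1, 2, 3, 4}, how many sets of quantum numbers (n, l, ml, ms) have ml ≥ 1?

20

Treat each shell separately and count matching orbitals:
n=2 → 1; n=3 → 3; n=4 → 6.
Orbitals: 1 + 3 + 6 = 10. Including both spin states (ms = ±1/2) gives 2 × 10 = 20 states.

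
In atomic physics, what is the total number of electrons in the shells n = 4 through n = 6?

Shell n has n² orbitals: 4²=16 + 5²=25 + 6²=36 = 77 orbitals.
Two spin states per orbital: 2 × 77 = 154 electrons.

154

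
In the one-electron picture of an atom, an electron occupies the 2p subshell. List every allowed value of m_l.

The 2p subshell has l = 1, and m_l takes every integer from −l to +l. With l = 1 that gives the 3 values -1, 0, 1.

-1, 0, 1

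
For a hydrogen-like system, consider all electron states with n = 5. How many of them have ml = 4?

2

With n = 5 the allowed l are 0, 1, …, 4.
Per l-value: l=4 → 1.
Orbitals: 1. Each orbital carries two spin states, so 1 × 2 = 2 states.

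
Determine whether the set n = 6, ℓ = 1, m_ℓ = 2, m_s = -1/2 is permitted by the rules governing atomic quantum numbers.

The magnetic quantum number must satisfy −ℓ ≤ m_ℓ ≤ ℓ. With ℓ = 1, m_ℓ can only be -1, 0, 1, so m_ℓ = 2 is forbidden.

No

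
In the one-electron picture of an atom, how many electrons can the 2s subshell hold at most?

A subshell with ℓ = 0 has 2ℓ+1 = 1 orbital, each holding 2 electrons (spin ±1/2), so 1 × 2 = 2.

2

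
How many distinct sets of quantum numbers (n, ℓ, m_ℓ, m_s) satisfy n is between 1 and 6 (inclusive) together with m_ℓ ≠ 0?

For each n in the range, tally the orbitals obeying m_ℓ ≠ 0:
n=2 → 2; n=3 → 6; n=4 → 12; n=5 → 20; n=6 → 30.
Orbitals: 2 + 6 + 12 + 20 + 30 = 70. Including both spin states (m_s = ±1/2) gives 2 × 70 = 140 states.

140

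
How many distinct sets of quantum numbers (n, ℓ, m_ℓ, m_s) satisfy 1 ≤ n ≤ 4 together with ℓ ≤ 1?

26

Work shell by shell — for each n, count the (ℓ, m_ℓ) pairs that satisfy ℓ ≤ 1:
n=1 → 1; n=2 → 4; n=3 → 4; n=4 → 4.
Orbitals: 1 + 4 + 4 + 4 = 13. Including both spin states (m_s = ±1/2) gives 2 × 13 = 26 states.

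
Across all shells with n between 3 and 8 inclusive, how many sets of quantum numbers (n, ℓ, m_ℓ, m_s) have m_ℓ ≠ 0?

332

Count contributing orbitals for each principal shell:
n=3 → 6; n=4 → 12; n=5 → 20; n=6 → 30; n=7 → 42; n=8 → 56.
Orbitals: 6 + 12 + 20 + 30 + 42 + 56 = 166. Including both spin states (m_s = ±1/2) gives 2 × 166 = 332 states.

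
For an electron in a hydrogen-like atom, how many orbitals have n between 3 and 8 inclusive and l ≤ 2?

54

Count contributing orbitals for each principal shell:
n=3 → 9; n=4 → 9; n=5 → 9; n=6 → 9; n=7 → 9; n=8 → 9.
Total orbitals: 9 + 9 + 9 + 9 + 9 + 9 = 54.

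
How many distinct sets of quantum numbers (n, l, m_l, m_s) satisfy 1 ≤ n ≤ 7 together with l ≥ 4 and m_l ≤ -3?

32

Work shell by shell — for each n, count the (l, m_l) pairs that satisfy l ≥ 4 and m_l ≤ -3:
n=5 → 2; n=6 → 5; n=7 → 9.
Orbitals: 2 + 5 + 9 = 16. Including both spin states (m_s = ±1/2) gives 2 × 16 = 32 states.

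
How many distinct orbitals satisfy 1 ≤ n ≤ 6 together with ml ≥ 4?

4

Per-shell orbital counts meeting the constraint:
n=5 → 1; n=6 → 3.
Total orbitals: 1 + 3 = 4.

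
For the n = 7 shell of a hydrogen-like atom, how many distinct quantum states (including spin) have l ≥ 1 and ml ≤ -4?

12

The (l, ml) pairs meeting l ≥ 1 and ml ≤ -4 give: l=4 → 1; l=5 → 2; l=6 → 3.
Orbitals: 1 + 2 + 3 = 6. Each orbital carries two spin states, so 6 × 2 = 12 states.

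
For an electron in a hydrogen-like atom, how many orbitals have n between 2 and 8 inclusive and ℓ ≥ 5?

Treat each shell separately and count matching orbitals:
n=6 → 11; n=7 → 24; n=8 → 39.
Total orbitals: 11 + 24 + 39 = 74.

74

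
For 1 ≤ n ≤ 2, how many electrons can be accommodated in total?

10

Total orbitals = 1² + 2² = 5. Doubling for spin gives 10 electrons.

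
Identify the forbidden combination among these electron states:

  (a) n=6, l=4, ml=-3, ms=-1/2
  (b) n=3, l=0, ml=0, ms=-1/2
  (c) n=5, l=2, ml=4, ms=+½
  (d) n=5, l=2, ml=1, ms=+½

(c) has |ml| = 4 > l = 2, violating −l ≤ ml ≤ l.
The remaining sets (a), (b), (d) satisfy all four rules.

(c)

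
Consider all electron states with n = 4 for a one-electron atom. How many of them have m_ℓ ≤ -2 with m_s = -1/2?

3

Go through ℓ = 0, …, 3 (the values permitted for n = 4).
Per ℓ-value: ℓ=2 → 1; ℓ=3 → 2.
Orbitals: 1 + 2 = 3. With m_s fixed to a single value there is one state per orbital, giving 3 states.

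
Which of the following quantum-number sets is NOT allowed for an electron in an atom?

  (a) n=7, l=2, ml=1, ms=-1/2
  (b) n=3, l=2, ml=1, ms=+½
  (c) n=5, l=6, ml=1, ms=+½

(c)

(c) has l = 6 ≥ n = 5, violating 0 ≤ l ≤ n−1.
The remaining sets (a), (b) satisfy all four rules.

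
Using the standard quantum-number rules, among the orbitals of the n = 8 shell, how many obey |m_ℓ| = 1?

14

Orbitals with |m_ℓ| = 1, by ℓ: ℓ=1 → 2; ℓ=2 → 2; ℓ=3 → 2; ℓ=4 → 2; ℓ=5 → 2; ℓ=6 → 2; ℓ=7 → 2.
Total orbitals: 2 + 2 + 2 + 2 + 2 + 2 + 2 = 14.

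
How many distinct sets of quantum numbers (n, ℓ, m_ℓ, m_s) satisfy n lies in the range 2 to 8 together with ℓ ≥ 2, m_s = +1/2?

175

Work shell by shell — for each n, count the (ℓ, m_ℓ) pairs that satisfy ℓ ≥ 2:
n=3 → 5; n=4 → 12; n=5 → 21; n=6 → 32; n=7 → 45; n=8 → 60.
Orbitals: 5 + 12 + 21 + 32 + 45 + 60 = 175. With m_s fixed to +1/2 there is one state per orbital, so 175 states.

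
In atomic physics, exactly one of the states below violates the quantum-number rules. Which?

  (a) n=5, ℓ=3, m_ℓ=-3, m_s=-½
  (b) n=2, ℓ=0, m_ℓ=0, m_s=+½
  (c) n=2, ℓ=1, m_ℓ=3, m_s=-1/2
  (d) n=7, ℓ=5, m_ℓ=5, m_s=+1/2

(c) has |m_ℓ| = 3 > ℓ = 1, violating −ℓ ≤ m_ℓ ≤ ℓ.
The remaining sets (a), (b), (d) satisfy all four rules.

(c)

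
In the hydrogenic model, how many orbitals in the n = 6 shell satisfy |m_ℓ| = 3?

6

For n = 6, ℓ ranges over 0 … 5.
Orbitals with |m_ℓ| = 3, by ℓ: ℓ=3 → 2; ℓ=4 → 2; ℓ=5 → 2.
Total orbitals: 2 + 2 + 2 = 6.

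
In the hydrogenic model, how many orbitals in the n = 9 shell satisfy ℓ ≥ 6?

With n = 9 the allowed ℓ are 0, 1, …, 8.
Per ℓ-value: ℓ=6 → 13; ℓ=7 → 15; ℓ=8 → 17.
Total orbitals: 13 + 15 + 17 = 45.

45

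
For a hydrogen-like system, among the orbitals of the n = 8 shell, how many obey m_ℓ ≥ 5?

6

Per ℓ-value: ℓ=5 → 1; ℓ=6 → 2; ℓ=7 → 3.
Total orbitals: 1 + 2 + 3 = 6.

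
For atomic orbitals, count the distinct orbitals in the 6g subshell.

9

A subshell has 2ℓ+1 orbitals; with ℓ = 4, that's 9.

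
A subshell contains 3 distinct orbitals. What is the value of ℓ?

ℓ = 1 (p)

2ℓ+1 = 3 gives ℓ = 1.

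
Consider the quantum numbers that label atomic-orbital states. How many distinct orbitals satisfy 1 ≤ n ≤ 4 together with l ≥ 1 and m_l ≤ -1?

10

Treat each shell separately and count matching orbitals:
n=2 → 1; n=3 → 3; n=4 → 6.
Total orbitals: 1 + 3 + 6 = 10.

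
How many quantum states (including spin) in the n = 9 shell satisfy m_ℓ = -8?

Per ℓ-value: ℓ=8 → 1.
Orbitals: 1. Each orbital carries two spin states, so 1 × 2 = 2 states.

2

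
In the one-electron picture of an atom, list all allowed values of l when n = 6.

l is an integer with 0 ≤ l ≤ n−1, so for n = 6: l = 0, 1, 2, 3, 4, 5.

0, 1, 2, 3, 4, 5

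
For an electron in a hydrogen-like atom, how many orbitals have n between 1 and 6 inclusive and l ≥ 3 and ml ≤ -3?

Per-shell orbital counts meeting the constraint:
n=4 → 1; n=5 → 3; n=6 → 6.
Total orbitals: 1 + 3 + 6 = 10.

10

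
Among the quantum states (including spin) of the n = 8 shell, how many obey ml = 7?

2

Per l-value: l=7 → 1.
Orbitals: 1. Each orbital carries two spin states, so 1 × 2 = 2 states.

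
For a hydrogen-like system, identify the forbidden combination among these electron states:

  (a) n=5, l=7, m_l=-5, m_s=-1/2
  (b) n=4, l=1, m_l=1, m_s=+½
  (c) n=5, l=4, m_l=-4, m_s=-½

(a)

(a) has l = 7 ≥ n = 5, violating 0 ≤ l ≤ n−1.
The remaining sets (b), (c) satisfy all four rules.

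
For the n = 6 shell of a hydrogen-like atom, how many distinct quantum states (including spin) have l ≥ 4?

40

Per l-value: l=4 → 9; l=5 → 11.
Orbitals: 9 + 11 = 20. Each orbital carries two spin states, so 20 × 2 = 40 states.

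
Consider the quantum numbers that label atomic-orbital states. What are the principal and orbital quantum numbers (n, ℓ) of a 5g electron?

The leading integer gives n = 5; the letter 'g' means ℓ = 4.

n = 5, ℓ = 4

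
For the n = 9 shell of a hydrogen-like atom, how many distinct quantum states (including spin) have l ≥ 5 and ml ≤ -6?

For n = 9, l ranges over 0 … 8.
Contributions: l=6 → 1; l=7 → 2; l=8 → 3.
Orbitals: 1 + 2 + 3 = 6. Each orbital carries two spin states, so 6 × 2 = 12 states.

12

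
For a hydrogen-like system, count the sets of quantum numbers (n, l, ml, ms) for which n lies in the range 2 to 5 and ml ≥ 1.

40

For each n in the range, tally the orbitals obeying ml ≥ 1:
n=2 → 1; n=3 → 3; n=4 → 6; n=5 → 10.
Orbitals: 1 + 3 + 6 + 10 = 20. Including both spin states (ms = ±1/2) gives 2 × 20 = 40 states.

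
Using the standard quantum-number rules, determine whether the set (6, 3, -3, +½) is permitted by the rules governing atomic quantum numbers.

Allowed

n = 6 is a positive integer. ℓ = 3 satisfies 0 ≤ ℓ ≤ n−1 = 5. m_ℓ = -3 lies in the range −ℓ … +ℓ (here −3 … 3). m_s = +1/2 is one of ±1/2.
All four constraints are satisfied.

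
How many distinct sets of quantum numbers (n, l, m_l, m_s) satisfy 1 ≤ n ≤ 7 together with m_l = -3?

Work shell by shell — for each n, count the (l, m_l) pairs that satisfy m_l = -3:
n=4 → 1; n=5 → 2; n=6 → 3; n=7 → 4.
Orbitals: 1 + 2 + 3 + 4 = 10. Including both spin states (m_s = ±1/2) gives 2 × 10 = 20 states.

20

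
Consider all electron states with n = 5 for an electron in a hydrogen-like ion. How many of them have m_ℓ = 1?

8

The n = 5 shell has ℓ = 0 through 4; check each.
Contributions: ℓ=1 → 1; ℓ=2 → 1; ℓ=3 → 1; ℓ=4 → 1.
Orbitals: 1 + 1 + 1 + 1 = 4. Each orbital carries two spin states, so 4 × 2 = 8 states.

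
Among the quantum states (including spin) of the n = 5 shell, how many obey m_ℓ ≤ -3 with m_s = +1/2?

The (ℓ, m_ℓ) pairs meeting m_ℓ ≤ -3 give: ℓ=3 → 1; ℓ=4 → 2.
Orbitals: 1 + 2 = 3. With m_s fixed to a single value there is one state per orbital, giving 3 states.

3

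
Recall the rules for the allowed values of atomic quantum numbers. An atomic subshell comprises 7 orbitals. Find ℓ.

ℓ = 3 (f)

2ℓ+1 = 7 gives ℓ = 3.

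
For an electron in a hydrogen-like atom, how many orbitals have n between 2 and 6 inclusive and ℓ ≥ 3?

Treat each shell separately and count matching orbitals:
n=4 → 7; n=5 → 16; n=6 → 27.
Total orbitals: 7 + 16 + 27 = 50.

50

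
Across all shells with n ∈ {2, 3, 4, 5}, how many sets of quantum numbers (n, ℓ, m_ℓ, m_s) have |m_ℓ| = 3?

12

Treat each shell separately and count matching orbitals:
n=4 → 2; n=5 → 4.
Orbitals: 2 + 4 = 6. Including both spin states (m_s = ±1/2) gives 2 × 6 = 12 states.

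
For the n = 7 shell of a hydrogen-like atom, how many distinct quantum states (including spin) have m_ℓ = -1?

12

With n = 7 the allowed ℓ are 0, 1, …, 6.
Per ℓ-value: ℓ=1 → 1; ℓ=2 → 1; ℓ=3 → 1; ℓ=4 → 1; ℓ=5 → 1; ℓ=6 → 1.
Orbitals: 1 + 1 + 1 + 1 + 1 + 1 = 6. Each orbital carries two spin states, so 6 × 2 = 12 states.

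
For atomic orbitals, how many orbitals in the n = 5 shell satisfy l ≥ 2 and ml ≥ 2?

The n = 5 shell has l = 0 through 4; check each.
Orbitals with l ≥ 2 and ml ≥ 2, by l: l=2 → 1; l=3 → 2; l=4 → 3.
Total orbitals: 1 + 2 + 3 = 6.

6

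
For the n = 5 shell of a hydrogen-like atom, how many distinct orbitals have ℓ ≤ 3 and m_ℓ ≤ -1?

6

For n = 5, ℓ ranges over 0 … 4.
Contributions: ℓ=1 → 1; ℓ=2 → 2; ℓ=3 → 3.
Total orbitals: 1 + 2 + 3 = 6.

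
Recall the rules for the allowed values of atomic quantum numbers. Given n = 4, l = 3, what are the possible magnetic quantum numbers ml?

ml takes every integer from −l to +l. With l = 3 that gives the 7 values -3, -2, -1, 0, 1, 2, 3.

-3, -2, -1, 0, 1, 2, 3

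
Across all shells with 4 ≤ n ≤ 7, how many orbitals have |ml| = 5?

Go shell by shell, enumerating (l, ml) with |ml| = 5:
n=6 → 2; n=7 → 4.
Total orbitals: 2 + 4 = 6.

6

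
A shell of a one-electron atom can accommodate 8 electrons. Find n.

n = 2

2n² = 8 ⇒ n² = 4 ⇒ n = 2.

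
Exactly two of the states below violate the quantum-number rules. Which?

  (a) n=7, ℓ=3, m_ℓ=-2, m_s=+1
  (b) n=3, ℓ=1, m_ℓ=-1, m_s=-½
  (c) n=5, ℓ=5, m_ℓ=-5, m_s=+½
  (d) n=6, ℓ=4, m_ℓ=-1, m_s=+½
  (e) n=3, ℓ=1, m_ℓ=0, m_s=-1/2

(a) has m_s = +1, but an electron's spin must be ±1/2.
(c) has ℓ = 5 ≥ n = 5, violating 0 ≤ ℓ ≤ n−1.
The remaining sets (b), (d), (e) satisfy all four rules.

(a) and (c)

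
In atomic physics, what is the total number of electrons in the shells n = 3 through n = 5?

Shell n has n² orbitals: 3²=9 + 4²=16 + 5²=25 = 50 orbitals.
Two spin states per orbital: 2 × 50 = 100 electrons.

100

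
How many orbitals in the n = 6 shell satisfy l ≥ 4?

20

For n = 6, l ranges over 0 … 5.
Per l-value: l=4 → 9; l=5 → 11.
Total orbitals: 9 + 11 = 20.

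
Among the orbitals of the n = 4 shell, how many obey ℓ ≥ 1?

15

For n = 4, ℓ ranges over 0 … 3.
Per ℓ-value: ℓ=1 → 3; ℓ=2 → 5; ℓ=3 → 7.
Total orbitals: 3 + 5 + 7 = 15.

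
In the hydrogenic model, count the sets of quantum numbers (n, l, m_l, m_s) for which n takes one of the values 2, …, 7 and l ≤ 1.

Work shell by shell — for each n, count the (l, m_l) pairs that satisfy l ≤ 1:
n=2 → 4; n=3 → 4; n=4 → 4; n=5 → 4; n=6 → 4; n=7 → 4.
Orbitals: 4 + 4 + 4 + 4 + 4 + 4 = 24. Including both spin states (m_s = ±1/2) gives 2 × 24 = 48 states.

48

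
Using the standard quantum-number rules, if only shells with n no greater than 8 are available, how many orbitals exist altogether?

204

Total orbitals = 1² + 2² + 3² + 4² + 5² + 6² + 7² + 8² = 204.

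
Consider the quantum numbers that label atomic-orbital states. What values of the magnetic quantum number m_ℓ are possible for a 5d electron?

-2, -1, 0, 1, 2

The 5d subshell has ℓ = 2, and m_ℓ takes every integer from −ℓ to +ℓ. With ℓ = 2 that gives the 5 values -2, -1, 0, 1, 2.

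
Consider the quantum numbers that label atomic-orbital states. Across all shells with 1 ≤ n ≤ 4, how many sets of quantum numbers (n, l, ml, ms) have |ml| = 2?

Count contributing orbitals for each principal shell:
n=3 → 2; n=4 → 4.
Orbitals: 2 + 4 = 6. Including both spin states (ms = ±1/2) gives 2 × 6 = 12 states.

12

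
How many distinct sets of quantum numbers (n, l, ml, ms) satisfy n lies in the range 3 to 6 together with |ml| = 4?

Count contributing orbitals for each principal shell:
n=5 → 2; n=6 → 4.
Orbitals: 2 + 4 = 6. Including both spin states (ms = ±1/2) gives 2 × 6 = 12 states.

12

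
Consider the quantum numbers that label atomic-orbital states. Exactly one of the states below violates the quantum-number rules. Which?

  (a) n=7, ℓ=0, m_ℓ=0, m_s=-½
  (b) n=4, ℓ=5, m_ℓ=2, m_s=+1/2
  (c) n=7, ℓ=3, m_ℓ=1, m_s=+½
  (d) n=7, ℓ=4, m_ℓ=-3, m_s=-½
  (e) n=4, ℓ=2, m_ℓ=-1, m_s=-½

(b) has ℓ = 5 ≥ n = 4, violating 0 ≤ ℓ ≤ n−1.
The remaining sets (a), (c), (d), (e) satisfy all four rules.

(b)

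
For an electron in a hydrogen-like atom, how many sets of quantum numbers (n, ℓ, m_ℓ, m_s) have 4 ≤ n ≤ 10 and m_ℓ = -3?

56

Work shell by shell — for each n, count the (ℓ, m_ℓ) pairs that satisfy m_ℓ = -3:
n=4 → 1; n=5 → 2; n=6 → 3; n=7 → 4; n=8 → 5; n=9 → 6; n=10 → 7.
Orbitals: 1 + 2 + 3 + 4 + 5 + 6 + 7 = 28. Including both spin states (m_s = ±1/2) gives 2 × 28 = 56 states.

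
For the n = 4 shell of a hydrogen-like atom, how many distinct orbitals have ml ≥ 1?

Go through l = 0, …, 3 (the values permitted for n = 4).
Orbitals with ml ≥ 1, by l: l=1 → 1; l=2 → 2; l=3 → 3.
Total orbitals: 1 + 2 + 3 = 6.

6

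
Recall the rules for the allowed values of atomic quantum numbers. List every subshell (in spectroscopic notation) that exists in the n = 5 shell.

For n = 5, l runs from 0 to 4. In spectroscopic notation l = 0,1,2,… ↔ s,p,d,f,g,h,i, so the subshells are 5s, 5p, 5d, 5f, 5g.

5s, 5p, 5d, 5f, 5g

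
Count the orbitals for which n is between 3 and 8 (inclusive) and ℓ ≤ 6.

184

Treat each shell separately and count matching orbitals:
n=3 → 9; n=4 → 16; n=5 → 25; n=6 → 36; n=7 → 49; n=8 → 49.
Total orbitals: 9 + 16 + 25 + 36 + 49 + 49 = 184.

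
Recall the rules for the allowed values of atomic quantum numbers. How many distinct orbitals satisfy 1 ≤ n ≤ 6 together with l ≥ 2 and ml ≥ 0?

40

Per-shell orbital counts meeting the constraint:
n=3 → 3; n=4 → 7; n=5 → 12; n=6 → 18.
Total orbitals: 3 + 7 + 12 + 18 = 40.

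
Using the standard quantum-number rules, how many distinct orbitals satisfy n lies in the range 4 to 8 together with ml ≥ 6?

4

Treat each shell separately and count matching orbitals:
n=7 → 1; n=8 → 3.
Total orbitals: 1 + 3 = 4.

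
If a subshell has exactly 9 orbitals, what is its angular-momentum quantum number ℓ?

ℓ = 4 (g)

2ℓ+1 = 9 gives ℓ = 4.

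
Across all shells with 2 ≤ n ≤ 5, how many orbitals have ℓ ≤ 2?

Treat each shell separately and count matching orbitals:
n=2 → 4; n=3 → 9; n=4 → 9; n=5 → 9.
Total orbitals: 4 + 9 + 9 + 9 = 31.

31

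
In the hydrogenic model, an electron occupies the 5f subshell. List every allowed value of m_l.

-3, -2, -1, 0, 1, 2, 3

The 5f subshell has l = 3, and m_l takes every integer from −l to +l. With l = 3 that gives the 7 values -3, -2, -1, 0, 1, 2, 3.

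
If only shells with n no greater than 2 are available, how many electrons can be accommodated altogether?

10

Total orbitals = 1² + 2² = 5. Doubling for spin gives 10 electrons.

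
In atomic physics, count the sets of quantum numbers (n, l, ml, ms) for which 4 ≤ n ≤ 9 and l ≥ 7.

94

For each n in the range, tally the orbitals obeying l ≥ 7:
n=8 → 15; n=9 → 32.
Orbitals: 15 + 32 = 47. Including both spin states (ms = ±1/2) gives 2 × 47 = 94 states.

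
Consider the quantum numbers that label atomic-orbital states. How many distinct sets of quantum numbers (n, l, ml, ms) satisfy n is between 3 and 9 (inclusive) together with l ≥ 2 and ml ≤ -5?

Work shell by shell — for each n, count the (l, ml) pairs that satisfy l ≥ 2 and ml ≤ -5:
n=6 → 1; n=7 → 3; n=8 → 6; n=9 → 10.
Orbitals: 1 + 3 + 6 + 10 = 20. Including both spin states (ms = ±1/2) gives 2 × 20 = 40 states.

40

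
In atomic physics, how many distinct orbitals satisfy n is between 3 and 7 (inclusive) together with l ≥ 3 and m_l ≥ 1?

Work shell by shell — for each n, count the (l, m_l) pairs that satisfy l ≥ 3 and m_l ≥ 1:
n=4 → 3; n=5 → 7; n=6 → 12; n=7 → 18.
Total orbitals: 3 + 7 + 12 + 18 = 40.

40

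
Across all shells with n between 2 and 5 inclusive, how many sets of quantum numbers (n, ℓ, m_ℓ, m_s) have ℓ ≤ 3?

90

Count contributing orbitals for each principal shell:
n=2 → 4; n=3 → 9; n=4 → 16; n=5 → 16.
Orbitals: 4 + 9 + 16 + 16 = 45. Including both spin states (m_s = ±1/2) gives 2 × 45 = 90 states.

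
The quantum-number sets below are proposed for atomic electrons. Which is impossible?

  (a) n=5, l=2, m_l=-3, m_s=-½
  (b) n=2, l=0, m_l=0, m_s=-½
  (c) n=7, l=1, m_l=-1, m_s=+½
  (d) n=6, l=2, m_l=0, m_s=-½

(a)

(a) has |m_l| = 3 > l = 2, violating −l ≤ m_l ≤ l.
The remaining sets (b), (c), (d) satisfy all four rules.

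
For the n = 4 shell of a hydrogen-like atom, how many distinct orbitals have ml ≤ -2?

3

Per l-value: l=2 → 1; l=3 → 2.
Total orbitals: 1 + 2 = 3.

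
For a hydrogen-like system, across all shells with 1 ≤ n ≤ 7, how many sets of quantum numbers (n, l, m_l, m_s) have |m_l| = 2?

Go shell by shell, enumerating (l, m_l) with |m_l| = 2:
n=3 → 2; n=4 → 4; n=5 → 6; n=6 → 8; n=7 → 10.
Orbitals: 2 + 4 + 6 + 8 + 10 = 30. Including both spin states (m_s = ±1/2) gives 2 × 30 = 60 states.

60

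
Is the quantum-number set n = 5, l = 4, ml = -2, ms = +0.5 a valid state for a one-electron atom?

Valid

n = 5 is a positive integer. l = 4 satisfies 0 ≤ l ≤ n−1 = 4. ml = -2 lies in the range −l … +l (here −4 … 4). ms = +1/2 is one of ±1/2.
All four constraints are satisfied.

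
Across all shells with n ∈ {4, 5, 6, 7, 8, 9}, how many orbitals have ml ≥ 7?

4

Count contributing orbitals for each principal shell:
n=8 → 1; n=9 → 3.
Total orbitals: 1 + 3 = 4.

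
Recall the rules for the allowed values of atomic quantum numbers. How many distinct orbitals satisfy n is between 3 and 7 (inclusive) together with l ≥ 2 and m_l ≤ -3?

20

Treat each shell separately and count matching orbitals:
n=4 → 1; n=5 → 3; n=6 → 6; n=7 → 10.
Total orbitals: 1 + 3 + 6 + 10 = 20.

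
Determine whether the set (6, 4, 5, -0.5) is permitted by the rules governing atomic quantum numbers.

The magnetic quantum number must satisfy −ℓ ≤ m_ℓ ≤ ℓ. With ℓ = 4, m_ℓ can only be -4, -3, -2, -1, 0, 1, 2, 3, 4, so m_ℓ = 5 is forbidden.

No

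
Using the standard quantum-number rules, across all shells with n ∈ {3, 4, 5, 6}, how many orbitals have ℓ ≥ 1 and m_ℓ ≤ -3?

Go shell by shell, enumerating (ℓ, m_ℓ) with ℓ ≥ 1 and m_ℓ ≤ -3:
n=4 → 1; n=5 → 3; n=6 → 6.
Total orbitals: 1 + 3 + 6 = 10.

10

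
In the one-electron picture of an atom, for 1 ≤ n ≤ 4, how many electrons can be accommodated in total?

Total orbitals = 1² + 2² + 3² + 4² = 30. Doubling for spin gives 60 electrons.

60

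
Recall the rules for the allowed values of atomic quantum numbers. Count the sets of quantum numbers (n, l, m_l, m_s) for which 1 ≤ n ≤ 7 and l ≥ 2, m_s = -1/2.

For each n in the range, tally the orbitals obeying l ≥ 2:
n=3 → 5; n=4 → 12; n=5 → 21; n=6 → 32; n=7 → 45.
Orbitals: 5 + 12 + 21 + 32 + 45 = 115. With m_s fixed to -1/2 there is one state per orbital, so 115 states.

115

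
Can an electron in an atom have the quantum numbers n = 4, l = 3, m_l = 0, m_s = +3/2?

No

The spin quantum number for an electron can only be m_s = +1/2 or −1/2; m_s = +3/2 is not one of those.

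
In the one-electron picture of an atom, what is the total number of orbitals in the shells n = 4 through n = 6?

77

Shell n has n² orbitals: 4²=16 + 5²=25 + 6²=36 = 77 orbitals.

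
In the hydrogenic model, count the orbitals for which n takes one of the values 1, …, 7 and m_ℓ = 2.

15

Go shell by shell, enumerating (ℓ, m_ℓ) with m_ℓ = 2:
n=3 → 1; n=4 → 2; n=5 → 3; n=6 → 4; n=7 → 5.
Total orbitals: 1 + 2 + 3 + 4 + 5 = 15.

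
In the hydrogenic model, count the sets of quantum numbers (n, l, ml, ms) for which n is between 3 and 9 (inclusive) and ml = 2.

56

For each n in the range, tally the orbitals obeying ml = 2:
n=3 → 1; n=4 → 2; n=5 → 3; n=6 → 4; n=7 → 5; n=8 → 6; n=9 → 7.
Orbitals: 1 + 2 + 3 + 4 + 5 + 6 + 7 = 28. Including both spin states (ms = ±1/2) gives 2 × 28 = 56 states.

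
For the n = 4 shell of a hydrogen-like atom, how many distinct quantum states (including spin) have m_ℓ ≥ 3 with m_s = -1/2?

1

Orbitals with m_ℓ ≥ 3, by ℓ: ℓ=3 → 1.
Orbitals: 1. With m_s fixed to a single value there is one state per orbital, giving 1 state.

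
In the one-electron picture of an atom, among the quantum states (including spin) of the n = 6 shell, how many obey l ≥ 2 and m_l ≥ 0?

With n = 6 the allowed l are 0, 1, …, 5.
The (l, m_l) pairs meeting l ≥ 2 and m_l ≥ 0 give: l=2 → 3; l=3 → 4; l=4 → 5; l=5 → 6.
Orbitals: 3 + 4 + 5 + 6 = 18. Each orbital carries two spin states, so 18 × 2 = 36 states.

36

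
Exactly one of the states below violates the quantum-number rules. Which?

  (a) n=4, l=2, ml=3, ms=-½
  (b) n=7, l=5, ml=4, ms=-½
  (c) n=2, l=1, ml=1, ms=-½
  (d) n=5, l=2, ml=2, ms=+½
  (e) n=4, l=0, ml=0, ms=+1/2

(a) has |ml| = 3 > l = 2, violating −l ≤ ml ≤ l.
The remaining sets (b), (c), (d), (e) satisfy all four rules.

(a)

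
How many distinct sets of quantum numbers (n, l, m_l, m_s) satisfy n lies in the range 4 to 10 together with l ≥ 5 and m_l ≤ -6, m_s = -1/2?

Per-shell orbital counts meeting the constraint:
n=7 → 1; n=8 → 3; n=9 → 6; n=10 → 10.
Orbitals: 1 + 3 + 6 + 10 = 20. With m_s fixed to -1/2 there is one state per orbital, so 20 states.

20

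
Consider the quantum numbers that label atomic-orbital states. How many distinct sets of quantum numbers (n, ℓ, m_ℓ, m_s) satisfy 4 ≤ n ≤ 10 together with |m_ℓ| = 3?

Go shell by shell, enumerating (ℓ, m_ℓ) with |m_ℓ| = 3:
n=4 → 2; n=5 → 4; n=6 → 6; n=7 → 8; n=8 → 10; n=9 → 12; n=10 → 14.
Orbitals: 2 + 4 + 6 + 8 + 10 + 12 + 14 = 56. Including both spin states (m_s = ±1/2) gives 2 × 56 = 112 states.

112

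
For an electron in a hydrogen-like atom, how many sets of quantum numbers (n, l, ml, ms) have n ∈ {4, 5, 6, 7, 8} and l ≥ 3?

290

Treat each shell separately and count matching orbitals:
n=4 → 7; n=5 → 16; n=6 → 27; n=7 → 40; n=8 → 55.
Orbitals: 7 + 16 + 27 + 40 + 55 = 145. Including both spin states (ms = ±1/2) gives 2 × 145 = 290 states.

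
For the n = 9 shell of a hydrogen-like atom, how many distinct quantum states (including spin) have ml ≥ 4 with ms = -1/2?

15

Go through l = 0, …, 8 (the values permitted for n = 9).
The (l, ml) pairs meeting ml ≥ 4 give: l=4 → 1; l=5 → 2; l=6 → 3; l=7 → 4; l=8 → 5.
Orbitals: 1 + 2 + 3 + 4 + 5 = 15. With ms fixed to a single value there is one state per orbital, giving 15 states.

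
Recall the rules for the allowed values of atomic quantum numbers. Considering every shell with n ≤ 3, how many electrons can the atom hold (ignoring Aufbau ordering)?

Total orbitals = 1² + 2² + 3² = 14. Doubling for spin gives 28 electrons.

28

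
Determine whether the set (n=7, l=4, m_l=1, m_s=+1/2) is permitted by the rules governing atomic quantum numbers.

Yes

n = 7 is a positive integer. l = 4 satisfies 0 ≤ l ≤ n−1 = 6. m_l = 1 lies in the range −l … +l (here −4 … 4). m_s = +1/2 is one of ±1/2.
All four constraints are satisfied.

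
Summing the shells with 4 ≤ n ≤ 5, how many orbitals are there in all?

41

Shell n has n² orbitals: 4²=16 + 5²=25 = 41 orbitals.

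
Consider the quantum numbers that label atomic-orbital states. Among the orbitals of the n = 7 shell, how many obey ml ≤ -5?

3

Per l-value: l=5 → 1; l=6 → 2.
Total orbitals: 1 + 2 = 3.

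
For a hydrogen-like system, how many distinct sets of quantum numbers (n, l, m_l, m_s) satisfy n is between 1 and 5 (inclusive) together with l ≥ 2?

76

Work shell by shell — for each n, count the (l, m_l) pairs that satisfy l ≥ 2:
n=3 → 5; n=4 → 12; n=5 → 21.
Orbitals: 5 + 12 + 21 = 38. Including both spin states (m_s = ±1/2) gives 2 × 38 = 76 states.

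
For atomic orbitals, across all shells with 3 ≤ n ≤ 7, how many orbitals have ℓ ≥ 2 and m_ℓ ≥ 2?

Go shell by shell, enumerating (ℓ, m_ℓ) with ℓ ≥ 2 and m_ℓ ≥ 2:
n=3 → 1; n=4 → 3; n=5 → 6; n=6 → 10; n=7 → 15.
Total orbitals: 1 + 3 + 6 + 10 + 15 = 35.

35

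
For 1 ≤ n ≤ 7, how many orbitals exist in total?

140

Total orbitals = 1² + 2² + 3² + 4² + 5² + 6² + 7² = 140.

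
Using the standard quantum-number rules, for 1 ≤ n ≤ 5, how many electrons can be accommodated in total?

Total orbitals = 1² + 2² + 3² + 4² + 5² = 55. Doubling for spin gives 110 electrons.

110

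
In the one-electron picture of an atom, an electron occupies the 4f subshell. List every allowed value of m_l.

-3, -2, -1, 0, 1, 2, 3

The 4f subshell has l = 3, and m_l takes every integer from −l to +l. With l = 3 that gives the 7 values -3, -2, -1, 0, 1, 2, 3.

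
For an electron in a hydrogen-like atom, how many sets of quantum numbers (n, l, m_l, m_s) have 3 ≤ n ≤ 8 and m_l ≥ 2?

112

Count contributing orbitals for each principal shell:
n=3 → 1; n=4 → 3; n=5 → 6; n=6 → 10; n=7 → 15; n=8 → 21.
Orbitals: 1 + 3 + 6 + 10 + 15 + 21 = 56. Including both spin states (m_s = ±1/2) gives 2 × 56 = 112 states.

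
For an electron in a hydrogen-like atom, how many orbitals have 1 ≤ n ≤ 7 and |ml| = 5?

6

Treat each shell separately and count matching orbitals:
n=6 → 2; n=7 → 4.
Total orbitals: 2 + 4 = 6.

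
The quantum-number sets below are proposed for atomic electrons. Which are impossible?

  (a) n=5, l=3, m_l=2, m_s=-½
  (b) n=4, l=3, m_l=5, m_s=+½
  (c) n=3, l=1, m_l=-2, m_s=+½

(b) has |m_l| = 5 > l = 3, violating −l ≤ m_l ≤ l.
(c) has |m_l| = 2 > l = 1, violating −l ≤ m_l ≤ l.
The remaining set (a) satisfies all four rules.

(b) and (c)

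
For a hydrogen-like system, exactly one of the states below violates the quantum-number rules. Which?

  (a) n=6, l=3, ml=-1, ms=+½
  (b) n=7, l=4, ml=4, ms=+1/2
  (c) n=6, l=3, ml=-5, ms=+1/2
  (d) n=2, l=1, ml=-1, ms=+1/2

(c)

(c) has |ml| = 5 > l = 3, violating −l ≤ ml ≤ l.
The remaining sets (a), (b), (d) satisfy all four rules.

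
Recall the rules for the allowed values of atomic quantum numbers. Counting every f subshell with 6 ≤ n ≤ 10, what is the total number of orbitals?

35

An f subshell (l = 3) exists for every n ≥ 4, so shells n = 6, 7, 8, 9, 10 each contribute one — 5 subshells.
Since each f subshell has 2·3+1 = 7 orbitals, the total is 5 × 7 = 35.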